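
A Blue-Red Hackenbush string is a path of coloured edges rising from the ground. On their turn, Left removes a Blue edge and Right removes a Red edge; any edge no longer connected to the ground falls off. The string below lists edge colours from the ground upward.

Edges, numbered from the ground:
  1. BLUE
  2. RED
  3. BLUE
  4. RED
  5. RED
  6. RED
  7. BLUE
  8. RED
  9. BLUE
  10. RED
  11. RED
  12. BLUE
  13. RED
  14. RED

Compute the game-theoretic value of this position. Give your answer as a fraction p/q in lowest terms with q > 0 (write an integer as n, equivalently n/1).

B: Left { 0 }, Right { (no moves) } ⇒ simplest 1
BR: Left { 0 }, Right { 1 } ⇒ simplest 1/2
BRB: Left { 0 1/2 }, Right { 1 } ⇒ simplest 3/4
BRBR: Left { 0 1/2 }, Right { 3/4 1 } ⇒ simplest 5/8
BRBRR: Left { 0 1/2 }, Right { 5/8 3/4 1 } ⇒ simplest 9/16
BRBRRR: Left { 0 1/2 }, Right { 9/16 5/8 3/4 1 } ⇒ simplest 17/32
BRBRRRB: Left { 0 1/2 17/32 }, Right { 9/16 5/8 3/4 1 } ⇒ simplest 35/64
BRBRRRBR: Left { 0 1/2 17/32 }, Right { 35/64 9/16 5/8 3/4 1 } ⇒ simplest 69/128
BRBRRRBRB: Left { 0 1/2 17/32 69/128 }, Right { 35/64 9/16 5/8 3/4 1 } ⇒ simplest 139/256
BRBRRRBRBR: Left { 0 1/2 17/32 69/128 }, Right { 139/256 35/64 9/16 5/8 3/4 1 } ⇒ simplest 277/512
BRBRRRBRBRR: Left { 0 1/2 17/32 69/128 }, Right { 277/512 139/256 35/64 9/16 5/8 3/4 1 } ⇒ simplest 553/1024
BRBRRRBRBRRB: Left { 0 1/2 17/32 69/128 553/1024 }, Right { 277/512 139/256 35/64 9/16 5/8 3/4 1 } ⇒ simplest 1107/2048
BRBRRRBRBRRBR: Left { 0 1/2 17/32 69/128 553/1024 }, Right { 1107/2048 277/512 139/256 35/64 9/16 5/8 3/4 1 } ⇒ simplest 2213/4096
BRBRRRBRBRRBRR: Left { 0 1/2 17/32 69/128 553/1024 }, Right { 2213/4096 1107/2048 277/512 139/256 35/64 9/16 5/8 3/4 1 } ⇒ simplest 4425/8192

4425/8192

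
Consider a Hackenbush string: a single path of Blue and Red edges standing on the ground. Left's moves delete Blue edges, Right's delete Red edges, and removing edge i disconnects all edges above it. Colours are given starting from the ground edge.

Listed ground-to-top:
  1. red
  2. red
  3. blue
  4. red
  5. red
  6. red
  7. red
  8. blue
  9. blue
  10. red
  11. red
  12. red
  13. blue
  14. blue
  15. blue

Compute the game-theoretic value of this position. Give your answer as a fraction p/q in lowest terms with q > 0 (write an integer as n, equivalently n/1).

Prefix values for red red blue red red red red blue blue red red red blue blue blue via {L|R} + simplicity:
v_1 [r]  L=[none]  R=[0]  gives -1
v_2 [rr]  L=[none]  R=[-1, 0]  gives -2
v_3 [rrb]  L=[-2]  R=[-1, 0]  gives -3/2
v_4 [rrbr]  L=[-2]  R=[-3/2, -1, 0]  gives -7/4
v_5 [rrbrr]  L=[-2]  R=[-7/4, -3/2, -1, 0]  gives -15/8
v_6 [rrbrrr]  L=[-2]  R=[-15/8, -7/4, -3/2, -1, 0]  gives -31/16
v_7 [rrbrrrr]  L=[-2]  R=[-31/16, -15/8, -7/4, -3/2, -1, 0]  gives -63/32
v_8 [rrbrrrrb]  L=[-2, -63/32]  R=[-31/16, -15/8, -7/4, -3/2, -1, 0]  gives -125/64
v_9 [rrbrrrrbb]  L=[-2, -63/32, -125/64]  R=[-31/16, -15/8, -7/4, -3/2, -1, 0]  gives -249/128
v_10 [rrbrrrrbbr]  L=[-2, -63/32, -125/64]  R=[-249/128, -31/16, -15/8, -7/4, -3/2, -1, 0]  gives -499/256
v_11 [rrbrrrrbbrr]  L=[-2, -63/32, -125/64]  R=[-499/256, -249/128, -31/16, -15/8, -7/4, -3/2, -1, 0]  gives -999/512
v_12 [rrbrrrrbbrrr]  L=[-2, -63/32, -125/64]  R=[-999/512, -499/256, -249/128, -31/16, -15/8, -7/4, -3/2, -1, 0]  gives -1999/1024
v_13 [rrbrrrrbbrrrb]  L=[-2, -63/32, -125/64, -1999/1024]  R=[-999/512, -499/256, -249/128, -31/16, -15/8, -7/4, -3/2, -1, 0]  gives -3997/2048
v_14 [rrbrrrrbbrrrbb]  L=[-2, -63/32, -125/64, -1999/1024, -3997/2048]  R=[-999/512, -499/256, -249/128, -31/16, -15/8, -7/4, -3/2, -1, 0]  gives -7993/4096
v_15 [rrbrrrrbbrrrbbb]  L=[-2, -63/32, -125/64, -1999/1024, -3997/2048, -7993/4096]  R=[-999/512, -499/256, -249/128, -31/16, -15/8, -7/4, -3/2, -1, 0]  gives -15985/8192

-15985/8192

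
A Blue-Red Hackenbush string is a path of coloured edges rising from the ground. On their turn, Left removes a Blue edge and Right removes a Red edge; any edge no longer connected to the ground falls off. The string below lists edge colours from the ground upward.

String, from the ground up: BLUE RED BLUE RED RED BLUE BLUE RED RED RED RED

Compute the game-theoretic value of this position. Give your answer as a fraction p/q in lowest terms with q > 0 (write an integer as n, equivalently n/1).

Recurse on prefixes of the 11-edge string BLUE RED BLUE RED RED BLUE BLUE RED RED RED RED:
step 1: add BLUE to get B; options L={ 0 } R={ — } => 1
step 2: add RED to get BR; options L={ 0 } R={ 1 } => 1/2
step 3: add BLUE to get BRB; options L={ 0, 1/2 } R={ 1 } => 3/4
step 4: add RED to get BRBR; options L={ 0, 1/2 } R={ 3/4, 1 } => 5/8
step 5: add RED to get BRBRR; options L={ 0, 1/2 } R={ 5/8, 3/4, 1 } => 9/16
step 6: add BLUE to get BRBRRB; options L={ 0, 1/2, 9/16 } R={ 5/8, 3/4, 1 } => 19/32
step 7: add BLUE to get BRBRRBB; options L={ 0, 1/2, 9/16, 19/32 } R={ 5/8, 3/4, 1 } => 39/64
step 8: add RED to get BRBRRBBR; options L={ 0, 1/2, 9/16, 19/32 } R={ 39/64, 5/8, 3/4, 1 } => 77/128
step 9: add RED to get BRBRRBBRR; options L={ 0, 1/2, 9/16, 19/32 } R={ 77/128, 39/64, 5/8, 3/4, 1 } => 153/256
step 10: add RED to get BRBRRBBRRR; options L={ 0, 1/2, 9/16, 19/32 } R={ 153/256, 77/128, 39/64, 5/8, 3/4, 1 } => 305/512
step 11: add RED to get BRBRRBBRRRR; options L={ 0, 1/2, 9/16, 19/32 } R={ 305/512, 153/256, 77/128, 39/64, 5/8, 3/4, 1 } => 609/1024

609/1024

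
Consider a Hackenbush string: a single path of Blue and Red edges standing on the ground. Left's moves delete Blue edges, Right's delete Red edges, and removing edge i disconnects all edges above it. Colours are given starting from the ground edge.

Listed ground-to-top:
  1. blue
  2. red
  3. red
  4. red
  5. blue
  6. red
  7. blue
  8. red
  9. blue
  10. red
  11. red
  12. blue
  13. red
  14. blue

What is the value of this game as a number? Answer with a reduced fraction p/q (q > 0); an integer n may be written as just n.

1355/8192

Recurse on prefixes of the 14-edge string blue red red red blue red blue red blue red red blue red blue:
b: Left { 0 }, Right { — } -> simplest 1
br: Left { 0 }, Right { 1 } -> simplest 1/2
brr: Left { 0 }, Right { 1/2 1 } -> simplest 1/4
brrr: Left { 0 }, Right { 1/4 1/2 1 } -> simplest 1/8
brrrb: Left { 0 1/8 }, Right { 1/4 1/2 1 } -> simplest 3/16
brrrbr: Left { 0 1/8 }, Right { 3/16 1/4 1/2 1 } -> simplest 5/32
brrrbrb: Left { 0 1/8 5/32 }, Right { 3/16 1/4 1/2 1 } -> simplest 11/64
brrrbrbr: Left { 0 1/8 5/32 }, Right { 11/64 3/16 1/4 1/2 1 } -> simplest 21/128
brrrbrbrb: Left { 0 1/8 5/32 21/128 }, Right { 11/64 3/16 1/4 1/2 1 } -> simplest 43/256
brrrbrbrbr: Left { 0 1/8 5/32 21/128 }, Right { 43/256 11/64 3/16 1/4 1/2 1 } -> simplest 85/512
brrrbrbrbrr: Left { 0 1/8 5/32 21/128 }, Right { 85/512 43/256 11/64 3/16 1/4 1/2 1 } -> simplest 169/1024
brrrbrbrbrrb: Left { 0 1/8 5/32 21/128 169/1024 }, Right { 85/512 43/256 11/64 3/16 1/4 1/2 1 } -> simplest 339/2048
brrrbrbrbrrbr: Left { 0 1/8 5/32 21/128 169/1024 }, Right { 339/2048 85/512 43/256 11/64 3/16 1/4 1/2 1 } -> simplest 677/4096
brrrbrbrbrrbrb: Left { 0 1/8 5/32 21/128 169/1024 677/4096 }, Right { 339/2048 85/512 43/256 11/64 3/16 1/4 1/2 1 } -> simplest 1355/8192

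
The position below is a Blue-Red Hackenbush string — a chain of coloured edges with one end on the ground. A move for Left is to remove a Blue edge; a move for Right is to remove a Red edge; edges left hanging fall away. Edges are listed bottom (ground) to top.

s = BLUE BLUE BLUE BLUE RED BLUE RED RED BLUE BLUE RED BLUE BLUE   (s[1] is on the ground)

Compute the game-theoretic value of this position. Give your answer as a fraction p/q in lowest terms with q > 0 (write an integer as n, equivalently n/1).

Build val(s[:k]) for k = 1..13, string s = BLUE BLUE BLUE BLUE RED BLUE RED RED BLUE BLUE RED BLUE BLUE.
B: Left { 0 }, Right { none } so simplest 1
BB: Left { 0, 1 }, Right { none } so simplest 2
BBB: Left { 0, 1, 2 }, Right { none } so simplest 3
BBBB: Left { 0, 1, 2, 3 }, Right { none } so simplest 4
BBBBR: Left { 0, 1, 2, 3 }, Right { 4 } so simplest 7/2
BBBBRB: Left { 0, 1, 2, 3, 7/2 }, Right { 4 } so simplest 15/4
BBBBRBR: Left { 0, 1, 2, 3, 7/2 }, Right { 15/4, 4 } so simplest 29/8
BBBBRBRR: Left { 0, 1, 2, 3, 7/2 }, Right { 29/8, 15/4, 4 } so simplest 57/16
BBBBRBRRB: Left { 0, 1, 2, 3, 7/2, 57/16 }, Right { 29/8, 15/4, 4 } so simplest 115/32
BBBBRBRRBB: Left { 0, 1, 2, 3, 7/2, 57/16, 115/32 }, Right { 29/8, 15/4, 4 } so simplest 231/64
BBBBRBRRBBR: Left { 0, 1, 2, 3, 7/2, 57/16, 115/32 }, Right { 231/64, 29/8, 15/4, 4 } so simplest 461/128
BBBBRBRRBBRB: Left { 0, 1, 2, 3, 7/2, 57/16, 115/32, 461/128 }, Right { 231/64, 29/8, 15/4, 4 } so simplest 923/256
BBBBRBRRBBRBB: Left { 0, 1, 2, 3, 7/2, 57/16, 115/32, 461/128, 923/256 }, Right { 231/64, 29/8, 15/4, 4 } so simplest 1847/512

1847/512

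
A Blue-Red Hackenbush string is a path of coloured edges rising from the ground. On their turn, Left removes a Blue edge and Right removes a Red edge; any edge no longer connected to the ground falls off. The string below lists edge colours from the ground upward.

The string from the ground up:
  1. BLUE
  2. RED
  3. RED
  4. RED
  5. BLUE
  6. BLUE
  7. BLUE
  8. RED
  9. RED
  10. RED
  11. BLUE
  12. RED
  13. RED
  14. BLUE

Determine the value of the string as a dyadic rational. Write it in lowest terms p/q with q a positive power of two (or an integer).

1811/8192

Prefix values for BLUE RED RED RED BLUE BLUE BLUE RED RED RED BLUE RED RED BLUE via {L|R} + simplicity:
g_1 [B]  L=[0]  R=[(no moves)]  — 1
g_2 [BR]  L=[0]  R=[1]  — 1/2
g_3 [BRR]  L=[0]  R=[1/2; 1]  — 1/4
g_4 [BRRR]  L=[0]  R=[1/4; 1/2; 1]  — 1/8
g_5 [BRRRB]  L=[0; 1/8]  R=[1/4; 1/2; 1]  — 3/16
g_6 [BRRRBB]  L=[0; 1/8; 3/16]  R=[1/4; 1/2; 1]  — 7/32
g_7 [BRRRBBB]  L=[0; 1/8; 3/16; 7/32]  R=[1/4; 1/2; 1]  — 15/64
g_8 [BRRRBBBR]  L=[0; 1/8; 3/16; 7/32]  R=[15/64; 1/4; 1/2; 1]  — 29/128
g_9 [BRRRBBBRR]  L=[0; 1/8; 3/16; 7/32]  R=[29/128; 15/64; 1/4; 1/2; 1]  — 57/256
g_10 [BRRRBBBRRR]  L=[0; 1/8; 3/16; 7/32]  R=[57/256; 29/128; 15/64; 1/4; 1/2; 1]  — 113/512
g_11 [BRRRBBBRRRB]  L=[0; 1/8; 3/16; 7/32; 113/512]  R=[57/256; 29/128; 15/64; 1/4; 1/2; 1]  — 227/1024
g_12 [BRRRBBBRRRBR]  L=[0; 1/8; 3/16; 7/32; 113/512]  R=[227/1024; 57/256; 29/128; 15/64; 1/4; 1/2; 1]  — 453/2048
g_13 [BRRRBBBRRRBRR]  L=[0; 1/8; 3/16; 7/32; 113/512]  R=[453/2048; 227/1024; 57/256; 29/128; 15/64; 1/4; 1/2; 1]  — 905/4096
g_14 [BRRRBBBRRRBRRB]  L=[0; 1/8; 3/16; 7/32; 113/512; 905/4096]  R=[453/2048; 227/1024; 57/256; 29/128; 15/64; 1/4; 1/2; 1]  — 1811/8192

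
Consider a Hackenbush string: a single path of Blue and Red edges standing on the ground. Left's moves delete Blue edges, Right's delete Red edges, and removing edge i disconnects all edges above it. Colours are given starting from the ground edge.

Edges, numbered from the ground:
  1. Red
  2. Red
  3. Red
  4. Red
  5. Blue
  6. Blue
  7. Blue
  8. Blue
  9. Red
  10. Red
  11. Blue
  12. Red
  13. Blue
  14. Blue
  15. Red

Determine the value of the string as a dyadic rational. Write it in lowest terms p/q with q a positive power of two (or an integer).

-6355/2048

G(R) = {  | 0 } = -1
G(RR) = {  | -1,0 } = -2
G(RRR) = {  | -2,-1,0 } = -3
G(RRRR) = {  | -3,-2,-1,0 } = -4
G(RRRRB) = { -4 | -3,-2,-1,0 } = -7/2
G(RRRRBB) = { -4,-7/2 | -3,-2,-1,0 } = -13/4
G(RRRRBBB) = { -4,-7/2,-13/4 | -3,-2,-1,0 } = -25/8
G(RRRRBBBB) = { -4,-7/2,-13/4,-25/8 | -3,-2,-1,0 } = -49/16
G(RRRRBBBBR) = { -4,-7/2,-13/4,-25/8 | -49/16,-3,-2,-1,0 } = -99/32
G(RRRRBBBBRR) = { -4,-7/2,-13/4,-25/8 | -99/32,-49/16,-3,-2,-1,0 } = -199/64
G(RRRRBBBBRRB) = { -4,-7/2,-13/4,-25/8,-199/64 | -99/32,-49/16,-3,-2,-1,0 } = -397/128
G(RRRRBBBBRRBR) = { -4,-7/2,-13/4,-25/8,-199/64 | -397/128,-99/32,-49/16,-3,-2,-1,0 } = -795/256
G(RRRRBBBBRRBRB) = { -4,-7/2,-13/4,-25/8,-199/64,-795/256 | -397/128,-99/32,-49/16,-3,-2,-1,0 } = -1589/512
G(RRRRBBBBRRBRBB) = { -4,-7/2,-13/4,-25/8,-199/64,-795/256,-1589/512 | -397/128,-99/32,-49/16,-3,-2,-1,0 } = -3177/1024
G(RRRRBBBBRRBRBBR) = { -4,-7/2,-13/4,-25/8,-199/64,-795/256,-1589/512 | -3177/1024,-397/128,-99/32,-49/16,-3,-2,-1,0 } = -6355/2048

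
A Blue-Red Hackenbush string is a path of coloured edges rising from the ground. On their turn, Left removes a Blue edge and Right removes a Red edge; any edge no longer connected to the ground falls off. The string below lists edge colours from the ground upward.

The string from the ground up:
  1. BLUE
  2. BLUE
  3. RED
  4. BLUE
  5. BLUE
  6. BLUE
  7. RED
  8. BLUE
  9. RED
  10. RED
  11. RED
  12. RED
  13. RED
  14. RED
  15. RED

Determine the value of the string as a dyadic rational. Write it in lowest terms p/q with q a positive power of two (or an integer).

Prefix values for BLUE BLUE RED BLUE BLUE BLUE RED BLUE RED RED RED RED RED RED RED via {L|R} + simplicity:
edge 1 of 15 (BLUE): { 0 | — } -> 1
edge 2 of 15 (BLUE): { 0,1 | — } -> 2
edge 3 of 15 (RED): { 0,1 | 2 } -> 3/2
edge 4 of 15 (BLUE): { 0,1,3/2 | 2 } -> 7/4
edge 5 of 15 (BLUE): { 0,1,3/2,7/4 | 2 } -> 15/8
edge 6 of 15 (BLUE): { 0,1,3/2,7/4,15/8 | 2 } -> 31/16
edge 7 of 15 (RED): { 0,1,3/2,7/4,15/8 | 31/16,2 } -> 61/32
edge 8 of 15 (BLUE): { 0,1,3/2,7/4,15/8,61/32 | 31/16,2 } -> 123/64
edge 9 of 15 (RED): { 0,1,3/2,7/4,15/8,61/32 | 123/64,31/16,2 } -> 245/128
edge 10 of 15 (RED): { 0,1,3/2,7/4,15/8,61/32 | 245/128,123/64,31/16,2 } -> 489/256
edge 11 of 15 (RED): { 0,1,3/2,7/4,15/8,61/32 | 489/256,245/128,123/64,31/16,2 } -> 977/512
edge 12 of 15 (RED): { 0,1,3/2,7/4,15/8,61/32 | 977/512,489/256,245/128,123/64,31/16,2 } -> 1953/1024
edge 13 of 15 (RED): { 0,1,3/2,7/4,15/8,61/32 | 1953/1024,977/512,489/256,245/128,123/64,31/16,2 } -> 3905/2048
edge 14 of 15 (RED): { 0,1,3/2,7/4,15/8,61/32 | 3905/2048,1953/1024,977/512,489/256,245/128,123/64,31/16,2 } -> 7809/4096
edge 15 of 15 (RED): { 0,1,3/2,7/4,15/8,61/32 | 7809/4096,3905/2048,1953/1024,977/512,489/256,245/128,123/64,31/16,2 } -> 15617/8192

15617/8192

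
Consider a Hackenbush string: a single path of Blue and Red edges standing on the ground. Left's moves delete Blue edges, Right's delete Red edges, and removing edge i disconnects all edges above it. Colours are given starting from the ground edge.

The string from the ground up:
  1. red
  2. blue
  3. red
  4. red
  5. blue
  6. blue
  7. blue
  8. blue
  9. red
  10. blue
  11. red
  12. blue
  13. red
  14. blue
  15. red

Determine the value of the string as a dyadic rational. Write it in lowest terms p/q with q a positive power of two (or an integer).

Build val(s[:k]) for k = 1..15, string s = red blue red red blue blue blue blue red blue red blue red blue red.
edge 1 of 15 (red): { · | 0 } so -1
edge 2 of 15 (blue): { -1 | 0 } so -1/2
edge 3 of 15 (red): { -1 | -1/2, 0 } so -3/4
edge 4 of 15 (red): { -1 | -3/4, -1/2, 0 } so -7/8
edge 5 of 15 (blue): { -1, -7/8 | -3/4, -1/2, 0 } so -13/16
edge 6 of 15 (blue): { -1, -7/8, -13/16 | -3/4, -1/2, 0 } so -25/32
edge 7 of 15 (blue): { -1, -7/8, -13/16, -25/32 | -3/4, -1/2, 0 } so -49/64
edge 8 of 15 (blue): { -1, -7/8, -13/16, -25/32, -49/64 | -3/4, -1/2, 0 } so -97/128
edge 9 of 15 (red): { -1, -7/8, -13/16, -25/32, -49/64 | -97/128, -3/4, -1/2, 0 } so -195/256
edge 10 of 15 (blue): { -1, -7/8, -13/16, -25/32, -49/64, -195/256 | -97/128, -3/4, -1/2, 0 } so -389/512
edge 11 of 15 (red): { -1, -7/8, -13/16, -25/32, -49/64, -195/256 | -389/512, -97/128, -3/4, -1/2, 0 } so -779/1024
edge 12 of 15 (blue): { -1, -7/8, -13/16, -25/32, -49/64, -195/256, -779/1024 | -389/512, -97/128, -3/4, -1/2, 0 } so -1557/2048
edge 13 of 15 (red): { -1, -7/8, -13/16, -25/32, -49/64, -195/256, -779/1024 | -1557/2048, -389/512, -97/128, -3/4, -1/2, 0 } so -3115/4096
edge 14 of 15 (blue): { -1, -7/8, -13/16, -25/32, -49/64, -195/256, -779/1024, -3115/4096 | -1557/2048, -389/512, -97/128, -3/4, -1/2, 0 } so -6229/8192
edge 15 of 15 (red): { -1, -7/8, -13/16, -25/32, -49/64, -195/256, -779/1024, -3115/4096 | -6229/8192, -1557/2048, -389/512, -97/128, -3/4, -1/2, 0 } so -12459/16384

-12459/16384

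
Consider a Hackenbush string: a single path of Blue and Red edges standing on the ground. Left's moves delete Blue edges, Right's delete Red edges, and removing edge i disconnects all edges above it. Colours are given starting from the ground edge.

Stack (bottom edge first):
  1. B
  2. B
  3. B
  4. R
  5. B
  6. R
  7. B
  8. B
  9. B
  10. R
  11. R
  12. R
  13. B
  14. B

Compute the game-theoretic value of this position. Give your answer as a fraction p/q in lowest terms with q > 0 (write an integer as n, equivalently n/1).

5575/2048

Build val(s[:k]) for k = 1..14, string s = B B B R B R B B B R R R B B.
B: Left { 0 }, Right {  } = simplest 1
BB: Left { 0,1 }, Right {  } = simplest 2
BBB: Left { 0,1,2 }, Right {  } = simplest 3
BBBR: Left { 0,1,2 }, Right { 3 } = simplest 5/2
BBBRB: Left { 0,1,2,5/2 }, Right { 3 } = simplest 11/4
BBBRBR: Left { 0,1,2,5/2 }, Right { 11/4,3 } = simplest 21/8
BBBRBRB: Left { 0,1,2,5/2,21/8 }, Right { 11/4,3 } = simplest 43/16
BBBRBRBB: Left { 0,1,2,5/2,21/8,43/16 }, Right { 11/4,3 } = simplest 87/32
BBBRBRBBB: Left { 0,1,2,5/2,21/8,43/16,87/32 }, Right { 11/4,3 } = simplest 175/64
BBBRBRBBBR: Left { 0,1,2,5/2,21/8,43/16,87/32 }, Right { 175/64,11/4,3 } = simplest 349/128
BBBRBRBBBRR: Left { 0,1,2,5/2,21/8,43/16,87/32 }, Right { 349/128,175/64,11/4,3 } = simplest 697/256
BBBRBRBBBRRR: Left { 0,1,2,5/2,21/8,43/16,87/32 }, Right { 697/256,349/128,175/64,11/4,3 } = simplest 1393/512
BBBRBRBBBRRRB: Left { 0,1,2,5/2,21/8,43/16,87/32,1393/512 }, Right { 697/256,349/128,175/64,11/4,3 } = simplest 2787/1024
BBBRBRBBBRRRBB: Left { 0,1,2,5/2,21/8,43/16,87/32,1393/512,2787/1024 }, Right { 697/256,349/128,175/64,11/4,3 } = simplest 5575/2048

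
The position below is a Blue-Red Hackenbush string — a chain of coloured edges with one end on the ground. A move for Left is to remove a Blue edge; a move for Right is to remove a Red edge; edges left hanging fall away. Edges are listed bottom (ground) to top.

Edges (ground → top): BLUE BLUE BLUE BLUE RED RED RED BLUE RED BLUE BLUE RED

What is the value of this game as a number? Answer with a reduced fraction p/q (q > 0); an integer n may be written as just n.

813/256

step 1: add BLUE to get B; options L={ 0 } R={ — } gives 1
step 2: add BLUE to get BB; options L={ 0,1 } R={ — } gives 2
step 3: add BLUE to get BBB; options L={ 0,1,2 } R={ — } gives 3
step 4: add BLUE to get BBBB; options L={ 0,1,2,3 } R={ — } gives 4
step 5: add RED to get BBBBR; options L={ 0,1,2,3 } R={ 4 } gives 7/2
step 6: add RED to get BBBBRR; options L={ 0,1,2,3 } R={ 7/2,4 } gives 13/4
step 7: add RED to get BBBBRRR; options L={ 0,1,2,3 } R={ 13/4,7/2,4 } gives 25/8
step 8: add BLUE to get BBBBRRRB; options L={ 0,1,2,3,25/8 } R={ 13/4,7/2,4 } gives 51/16
step 9: add RED to get BBBBRRRBR; options L={ 0,1,2,3,25/8 } R={ 51/16,13/4,7/2,4 } gives 101/32
step 10: add BLUE to get BBBBRRRBRB; options L={ 0,1,2,3,25/8,101/32 } R={ 51/16,13/4,7/2,4 } gives 203/64
step 11: add BLUE to get BBBBRRRBRBB; options L={ 0,1,2,3,25/8,101/32,203/64 } R={ 51/16,13/4,7/2,4 } gives 407/128
step 12: add RED to get BBBBRRRBRBBR; options L={ 0,1,2,3,25/8,101/32,203/64 } R={ 407/128,51/16,13/4,7/2,4 } gives 813/256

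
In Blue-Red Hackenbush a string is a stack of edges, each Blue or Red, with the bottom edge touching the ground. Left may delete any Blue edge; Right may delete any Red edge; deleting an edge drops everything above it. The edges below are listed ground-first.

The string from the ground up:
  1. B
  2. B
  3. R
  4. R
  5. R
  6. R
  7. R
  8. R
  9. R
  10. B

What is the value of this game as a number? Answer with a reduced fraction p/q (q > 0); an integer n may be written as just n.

Prefix values for B B R R R R R R R B via {L|R} + simplicity:
step 1: add B to get B; options L={ 0 } R={ none } → 1
step 2: add B to get BB; options L={ 0 1 } R={ none } → 2
step 3: add R to get BBR; options L={ 0 1 } R={ 2 } → 3/2
step 4: add R to get BBRR; options L={ 0 1 } R={ 3/2 2 } → 5/4
step 5: add R to get BBRRR; options L={ 0 1 } R={ 5/4 3/2 2 } → 9/8
step 6: add R to get BBRRRR; options L={ 0 1 } R={ 9/8 5/4 3/2 2 } → 17/16
step 7: add R to get BBRRRRR; options L={ 0 1 } R={ 17/16 9/8 5/4 3/2 2 } → 33/32
step 8: add R to get BBRRRRRR; options L={ 0 1 } R={ 33/32 17/16 9/8 5/4 3/2 2 } → 65/64
step 9: add R to get BBRRRRRRR; options L={ 0 1 } R={ 65/64 33/32 17/16 9/8 5/4 3/2 2 } → 129/128
step 10: add B to get BBRRRRRRRB; options L={ 0 1 129/128 } R={ 65/64 33/32 17/16 9/8 5/4 3/2 2 } → 259/256

259/256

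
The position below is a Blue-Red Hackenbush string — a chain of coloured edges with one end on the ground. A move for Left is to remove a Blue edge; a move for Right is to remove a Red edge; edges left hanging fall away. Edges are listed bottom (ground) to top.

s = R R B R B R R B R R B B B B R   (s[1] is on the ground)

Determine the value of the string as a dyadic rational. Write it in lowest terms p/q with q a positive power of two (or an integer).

step 1: add R to get R; options L={ ∅ } R={ 0 } so -1
step 2: add R to get RR; options L={ ∅ } R={ -1,0 } so -2
step 3: add B to get RRB; options L={ -2 } R={ -1,0 } so -3/2
step 4: add R to get RRBR; options L={ -2 } R={ -3/2,-1,0 } so -7/4
step 5: add B to get RRBRB; options L={ -2,-7/4 } R={ -3/2,-1,0 } so -13/8
step 6: add R to get RRBRBR; options L={ -2,-7/4 } R={ -13/8,-3/2,-1,0 } so -27/16
step 7: add R to get RRBRBRR; options L={ -2,-7/4 } R={ -27/16,-13/8,-3/2,-1,0 } so -55/32
step 8: add B to get RRBRBRRB; options L={ -2,-7/4,-55/32 } R={ -27/16,-13/8,-3/2,-1,0 } so -109/64
step 9: add R to get RRBRBRRBR; options L={ -2,-7/4,-55/32 } R={ -109/64,-27/16,-13/8,-3/2,-1,0 } so -219/128
step 10: add R to get RRBRBRRBRR; options L={ -2,-7/4,-55/32 } R={ -219/128,-109/64,-27/16,-13/8,-3/2,-1,0 } so -439/256
step 11: add B to get RRBRBRRBRRB; options L={ -2,-7/4,-55/32,-439/256 } R={ -219/128,-109/64,-27/16,-13/8,-3/2,-1,0 } so -877/512
step 12: add B to get RRBRBRRBRRBB; options L={ -2,-7/4,-55/32,-439/256,-877/512 } R={ -219/128,-109/64,-27/16,-13/8,-3/2,-1,0 } so -1753/1024
step 13: add B to get RRBRBRRBRRBBB; options L={ -2,-7/4,-55/32,-439/256,-877/512,-1753/1024 } R={ -219/128,-109/64,-27/16,-13/8,-3/2,-1,0 } so -3505/2048
step 14: add B to get RRBRBRRBRRBBBB; options L={ -2,-7/4,-55/32,-439/256,-877/512,-1753/1024,-3505/2048 } R={ -219/128,-109/64,-27/16,-13/8,-3/2,-1,0 } so -7009/4096
step 15: add R to get RRBRBRRBRRBBBBR; options L={ -2,-7/4,-55/32,-439/256,-877/512,-1753/1024,-3505/2048 } R={ -7009/4096,-219/128,-109/64,-27/16,-13/8,-3/2,-1,0 } so -14019/8192

-14019/8192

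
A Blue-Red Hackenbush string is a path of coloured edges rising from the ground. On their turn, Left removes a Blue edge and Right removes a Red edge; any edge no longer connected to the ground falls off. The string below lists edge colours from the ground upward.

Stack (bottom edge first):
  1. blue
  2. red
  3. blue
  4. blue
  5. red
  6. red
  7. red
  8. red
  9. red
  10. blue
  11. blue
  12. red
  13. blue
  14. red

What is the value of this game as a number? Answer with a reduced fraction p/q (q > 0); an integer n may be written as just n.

Build g(s[:k]) for k = 1..14, string s = blue red blue blue red red red red red blue blue red blue red.
b: Left { 0 }, Right { ∅ } — simplest 1
br: Left { 0 }, Right { 1 } — simplest 1/2
brb: Left { 0, 1/2 }, Right { 1 } — simplest 3/4
brbb: Left { 0, 1/2, 3/4 }, Right { 1 } — simplest 7/8
brbbr: Left { 0, 1/2, 3/4 }, Right { 7/8, 1 } — simplest 13/16
brbbrr: Left { 0, 1/2, 3/4 }, Right { 13/16, 7/8, 1 } — simplest 25/32
brbbrrr: Left { 0, 1/2, 3/4 }, Right { 25/32, 13/16, 7/8, 1 } — simplest 49/64
brbbrrrr: Left { 0, 1/2, 3/4 }, Right { 49/64, 25/32, 13/16, 7/8, 1 } — simplest 97/128
brbbrrrrr: Left { 0, 1/2, 3/4 }, Right { 97/128, 49/64, 25/32, 13/16, 7/8, 1 } — simplest 193/256
brbbrrrrrb: Left { 0, 1/2, 3/4, 193/256 }, Right { 97/128, 49/64, 25/32, 13/16, 7/8, 1 } — simplest 387/512
brbbrrrrrbb: Left { 0, 1/2, 3/4, 193/256, 387/512 }, Right { 97/128, 49/64, 25/32, 13/16, 7/8, 1 } — simplest 775/1024
brbbrrrrrbbr: Left { 0, 1/2, 3/4, 193/256, 387/512 }, Right { 775/1024, 97/128, 49/64, 25/32, 13/16, 7/8, 1 } — simplest 1549/2048
brbbrrrrrbbrb: Left { 0, 1/2, 3/4, 193/256, 387/512, 1549/2048 }, Right { 775/1024, 97/128, 49/64, 25/32, 13/16, 7/8, 1 } — simplest 3099/4096
brbbrrrrrbbrbr: Left { 0, 1/2, 3/4, 193/256, 387/512, 1549/2048 }, Right { 3099/4096, 775/1024, 97/128, 49/64, 25/32, 13/16, 7/8, 1 } — simplest 6197/8192

6197/8192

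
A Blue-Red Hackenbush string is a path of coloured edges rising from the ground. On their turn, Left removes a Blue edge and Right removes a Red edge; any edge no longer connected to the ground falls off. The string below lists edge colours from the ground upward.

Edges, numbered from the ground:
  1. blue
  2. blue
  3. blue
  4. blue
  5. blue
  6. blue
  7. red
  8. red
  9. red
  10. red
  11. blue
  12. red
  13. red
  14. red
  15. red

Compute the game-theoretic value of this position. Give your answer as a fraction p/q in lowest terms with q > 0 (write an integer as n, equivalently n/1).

Prefix values for blue blue blue blue blue blue red red red red blue red red red red via {L|R} + simplicity:
b: Left { 0 }, Right { · } => simplest 1
bb: Left { 0; 1 }, Right { · } => simplest 2
bbb: Left { 0; 1; 2 }, Right { · } => simplest 3
bbbb: Left { 0; 1; 2; 3 }, Right { · } => simplest 4
bbbbb: Left { 0; 1; 2; 3; 4 }, Right { · } => simplest 5
bbbbbb: Left { 0; 1; 2; 3; 4; 5 }, Right { · } => simplest 6
bbbbbbr: Left { 0; 1; 2; 3; 4; 5 }, Right { 6 } => simplest 11/2
bbbbbbrr: Left { 0; 1; 2; 3; 4; 5 }, Right { 11/2; 6 } => simplest 21/4
bbbbbbrrr: Left { 0; 1; 2; 3; 4; 5 }, Right { 21/4; 11/2; 6 } => simplest 41/8
bbbbbbrrrr: Left { 0; 1; 2; 3; 4; 5 }, Right { 41/8; 21/4; 11/2; 6 } => simplest 81/16
bbbbbbrrrrb: Left { 0; 1; 2; 3; 4; 5; 81/16 }, Right { 41/8; 21/4; 11/2; 6 } => simplest 163/32
bbbbbbrrrrbr: Left { 0; 1; 2; 3; 4; 5; 81/16 }, Right { 163/32; 41/8; 21/4; 11/2; 6 } => simplest 325/64
bbbbbbrrrrbrr: Left { 0; 1; 2; 3; 4; 5; 81/16 }, Right { 325/64; 163/32; 41/8; 21/4; 11/2; 6 } => simplest 649/128
bbbbbbrrrrbrrr: Left { 0; 1; 2; 3; 4; 5; 81/16 }, Right { 649/128; 325/64; 163/32; 41/8; 21/4; 11/2; 6 } => simplest 1297/256
bbbbbbrrrrbrrrr: Left { 0; 1; 2; 3; 4; 5; 81/16 }, Right { 1297/256; 649/128; 325/64; 163/32; 41/8; 21/4; 11/2; 6 } => simplest 2593/512

2593/512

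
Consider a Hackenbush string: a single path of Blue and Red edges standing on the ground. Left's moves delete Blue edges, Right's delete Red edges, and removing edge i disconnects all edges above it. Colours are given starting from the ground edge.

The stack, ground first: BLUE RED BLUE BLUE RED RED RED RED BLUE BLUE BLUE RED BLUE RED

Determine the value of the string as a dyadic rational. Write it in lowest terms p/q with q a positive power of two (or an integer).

6261/8192

step 1: add BLUE to get B; options L={ 0 } R={ ∅ } — 1
step 2: add RED to get BR; options L={ 0 } R={ 1 } — 1/2
step 3: add BLUE to get BRB; options L={ 0, 1/2 } R={ 1 } — 3/4
step 4: add BLUE to get BRBB; options L={ 0, 1/2, 3/4 } R={ 1 } — 7/8
step 5: add RED to get BRBBR; options L={ 0, 1/2, 3/4 } R={ 7/8, 1 } — 13/16
step 6: add RED to get BRBBRR; options L={ 0, 1/2, 3/4 } R={ 13/16, 7/8, 1 } — 25/32
step 7: add RED to get BRBBRRR; options L={ 0, 1/2, 3/4 } R={ 25/32, 13/16, 7/8, 1 } — 49/64
step 8: add RED to get BRBBRRRR; options L={ 0, 1/2, 3/4 } R={ 49/64, 25/32, 13/16, 7/8, 1 } — 97/128
step 9: add BLUE to get BRBBRRRRB; options L={ 0, 1/2, 3/4, 97/128 } R={ 49/64, 25/32, 13/16, 7/8, 1 } — 195/256
step 10: add BLUE to get BRBBRRRRBB; options L={ 0, 1/2, 3/4, 97/128, 195/256 } R={ 49/64, 25/32, 13/16, 7/8, 1 } — 391/512
step 11: add BLUE to get BRBBRRRRBBB; options L={ 0, 1/2, 3/4, 97/128, 195/256, 391/512 } R={ 49/64, 25/32, 13/16, 7/8, 1 } — 783/1024
step 12: add RED to get BRBBRRRRBBBR; options L={ 0, 1/2, 3/4, 97/128, 195/256, 391/512 } R={ 783/1024, 49/64, 25/32, 13/16, 7/8, 1 } — 1565/2048
step 13: add BLUE to get BRBBRRRRBBBRB; options L={ 0, 1/2, 3/4, 97/128, 195/256, 391/512, 1565/2048 } R={ 783/1024, 49/64, 25/32, 13/16, 7/8, 1 } — 3131/4096
step 14: add RED to get BRBBRRRRBBBRBR; options L={ 0, 1/2, 3/4, 97/128, 195/256, 391/512, 1565/2048 } R={ 3131/4096, 783/1024, 49/64, 25/32, 13/16, 7/8, 1 } — 6261/8192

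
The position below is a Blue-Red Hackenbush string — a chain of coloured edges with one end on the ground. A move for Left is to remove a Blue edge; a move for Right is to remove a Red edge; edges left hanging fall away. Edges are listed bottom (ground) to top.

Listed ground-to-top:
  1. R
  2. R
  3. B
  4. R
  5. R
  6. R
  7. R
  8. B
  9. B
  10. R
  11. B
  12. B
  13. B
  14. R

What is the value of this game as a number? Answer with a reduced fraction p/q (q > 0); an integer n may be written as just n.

-7971/4096

Prefix values for R R B R R R R B B R B B B R via {L|R} + simplicity:
1 of 14 · R · max L −∞ · min R 0 => -1
2 of 14 · RR · max L −∞ · min R -1 => -2
3 of 14 · RRB · max L -2 · min R -1 => -3/2
4 of 14 · RRBR · max L -2 · min R -3/2 => -7/4
5 of 14 · RRBRR · max L -2 · min R -7/4 => -15/8
6 of 14 · RRBRRR · max L -2 · min R -15/8 => -31/16
7 of 14 · RRBRRRR · max L -2 · min R -31/16 => -63/32
8 of 14 · RRBRRRRB · max L -63/32 · min R -31/16 => -125/64
9 of 14 · RRBRRRRBB · max L -125/64 · min R -31/16 => -249/128
10 of 14 · RRBRRRRBBR · max L -125/64 · min R -249/128 => -499/256
11 of 14 · RRBRRRRBBRB · max L -499/256 · min R -249/128 => -997/512
12 of 14 · RRBRRRRBBRBB · max L -997/512 · min R -249/128 => -1993/1024
13 of 14 · RRBRRRRBBRBBB · max L -1993/1024 · min R -249/128 => -3985/2048
14 of 14 · RRBRRRRBBRBBBR · max L -1993/1024 · min R -3985/2048 => -7971/4096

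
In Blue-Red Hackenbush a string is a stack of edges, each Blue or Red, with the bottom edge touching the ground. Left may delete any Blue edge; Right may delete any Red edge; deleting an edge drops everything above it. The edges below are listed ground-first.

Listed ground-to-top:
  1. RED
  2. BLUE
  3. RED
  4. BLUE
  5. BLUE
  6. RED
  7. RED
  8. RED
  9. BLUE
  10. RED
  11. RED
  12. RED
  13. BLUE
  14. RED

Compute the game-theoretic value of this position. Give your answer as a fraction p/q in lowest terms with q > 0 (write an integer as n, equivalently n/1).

edge 1 of 14 (RED): { · | 0 } ⇒ -1
edge 2 of 14 (BLUE): { -1 | 0 } ⇒ -1/2
edge 3 of 14 (RED): { -1 | -1/2 0 } ⇒ -3/4
edge 4 of 14 (BLUE): { -1 -3/4 | -1/2 0 } ⇒ -5/8
edge 5 of 14 (BLUE): { -1 -3/4 -5/8 | -1/2 0 } ⇒ -9/16
edge 6 of 14 (RED): { -1 -3/4 -5/8 | -9/16 -1/2 0 } ⇒ -19/32
edge 7 of 14 (RED): { -1 -3/4 -5/8 | -19/32 -9/16 -1/2 0 } ⇒ -39/64
edge 8 of 14 (RED): { -1 -3/4 -5/8 | -39/64 -19/32 -9/16 -1/2 0 } ⇒ -79/128
edge 9 of 14 (BLUE): { -1 -3/4 -5/8 -79/128 | -39/64 -19/32 -9/16 -1/2 0 } ⇒ -157/256
edge 10 of 14 (RED): { -1 -3/4 -5/8 -79/128 | -157/256 -39/64 -19/32 -9/16 -1/2 0 } ⇒ -315/512
edge 11 of 14 (RED): { -1 -3/4 -5/8 -79/128 | -315/512 -157/256 -39/64 -19/32 -9/16 -1/2 0 } ⇒ -631/1024
edge 12 of 14 (RED): { -1 -3/4 -5/8 -79/128 | -631/1024 -315/512 -157/256 -39/64 -19/32 -9/16 -1/2 0 } ⇒ -1263/2048
edge 13 of 14 (BLUE): { -1 -3/4 -5/8 -79/128 -1263/2048 | -631/1024 -315/512 -157/256 -39/64 -19/32 -9/16 -1/2 0 } ⇒ -2525/4096
edge 14 of 14 (RED): { -1 -3/4 -5/8 -79/128 -1263/2048 | -2525/4096 -631/1024 -315/512 -157/256 -39/64 -19/32 -9/16 -1/2 0 } ⇒ -5051/8192

-5051/8192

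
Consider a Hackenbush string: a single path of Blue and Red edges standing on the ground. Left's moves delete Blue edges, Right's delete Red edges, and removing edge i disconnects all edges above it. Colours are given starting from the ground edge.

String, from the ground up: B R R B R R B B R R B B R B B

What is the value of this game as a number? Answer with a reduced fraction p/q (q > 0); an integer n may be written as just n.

4919/16384

1 of 15 · B · max L 0 · min R +∞ ⇒ 1
2 of 15 · BR · max L 0 · min R 1 ⇒ 1/2
3 of 15 · BRR · max L 0 · min R 1/2 ⇒ 1/4
4 of 15 · BRRB · max L 1/4 · min R 1/2 ⇒ 3/8
5 of 15 · BRRBR · max L 1/4 · min R 3/8 ⇒ 5/16
6 of 15 · BRRBRR · max L 1/4 · min R 5/16 ⇒ 9/32
7 of 15 · BRRBRRB · max L 9/32 · min R 5/16 ⇒ 19/64
8 of 15 · BRRBRRBB · max L 19/64 · min R 5/16 ⇒ 39/128
9 of 15 · BRRBRRBBR · max L 19/64 · min R 39/128 ⇒ 77/256
10 of 15 · BRRBRRBBRR · max L 19/64 · min R 77/256 ⇒ 153/512
11 of 15 · BRRBRRBBRRB · max L 153/512 · min R 77/256 ⇒ 307/1024
12 of 15 · BRRBRRBBRRBB · max L 307/1024 · min R 77/256 ⇒ 615/2048
13 of 15 · BRRBRRBBRRBBR · max L 307/1024 · min R 615/2048 ⇒ 1229/4096
14 of 15 · BRRBRRBBRRBBRB · max L 1229/4096 · min R 615/2048 ⇒ 2459/8192
15 of 15 · BRRBRRBBRRBBRBB · max L 2459/8192 · min R 615/2048 ⇒ 4919/16384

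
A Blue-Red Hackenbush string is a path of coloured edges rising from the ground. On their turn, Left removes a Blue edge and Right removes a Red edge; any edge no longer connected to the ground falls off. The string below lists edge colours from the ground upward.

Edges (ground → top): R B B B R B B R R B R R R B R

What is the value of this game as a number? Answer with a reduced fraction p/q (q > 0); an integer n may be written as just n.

-2491/16384

Recurse on prefixes of the 15-edge string R B B B R B B R R B R R R B R:
1 of 15 · R · max L −∞ · min R 0 → -1
2 of 15 · RB · max L -1 · min R 0 → -1/2
3 of 15 · RBB · max L -1/2 · min R 0 → -1/4
4 of 15 · RBBB · max L -1/4 · min R 0 → -1/8
5 of 15 · RBBBR · max L -1/4 · min R -1/8 → -3/16
6 of 15 · RBBBRB · max L -3/16 · min R -1/8 → -5/32
7 of 15 · RBBBRBB · max L -5/32 · min R -1/8 → -9/64
8 of 15 · RBBBRBBR · max L -5/32 · min R -9/64 → -19/128
9 of 15 · RBBBRBBRR · max L -5/32 · min R -19/128 → -39/256
10 of 15 · RBBBRBBRRB · max L -39/256 · min R -19/128 → -77/512
11 of 15 · RBBBRBBRRBR · max L -39/256 · min R -77/512 → -155/1024
12 of 15 · RBBBRBBRRBRR · max L -39/256 · min R -155/1024 → -311/2048
13 of 15 · RBBBRBBRRBRRR · max L -39/256 · min R -311/2048 → -623/4096
14 of 15 · RBBBRBBRRBRRRB · max L -623/4096 · min R -311/2048 → -1245/8192
15 of 15 · RBBBRBBRRBRRRBR · max L -623/4096 · min R -1245/8192 → -2491/16384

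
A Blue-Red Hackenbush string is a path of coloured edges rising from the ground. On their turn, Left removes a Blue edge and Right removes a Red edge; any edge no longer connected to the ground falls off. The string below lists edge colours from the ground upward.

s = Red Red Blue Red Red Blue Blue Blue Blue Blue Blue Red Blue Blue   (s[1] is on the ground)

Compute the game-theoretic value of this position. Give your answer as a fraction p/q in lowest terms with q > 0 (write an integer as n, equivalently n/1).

value_1 [R]  L=[—]  R=[0]  -> -1
value_2 [RR]  L=[—]  R=[-1,0]  -> -2
value_3 [RRB]  L=[-2]  R=[-1,0]  -> -3/2
value_4 [RRBR]  L=[-2]  R=[-3/2,-1,0]  -> -7/4
value_5 [RRBRR]  L=[-2]  R=[-7/4,-3/2,-1,0]  -> -15/8
value_6 [RRBRRB]  L=[-2,-15/8]  R=[-7/4,-3/2,-1,0]  -> -29/16
value_7 [RRBRRBB]  L=[-2,-15/8,-29/16]  R=[-7/4,-3/2,-1,0]  -> -57/32
value_8 [RRBRRBBB]  L=[-2,-15/8,-29/16,-57/32]  R=[-7/4,-3/2,-1,0]  -> -113/64
value_9 [RRBRRBBBB]  L=[-2,-15/8,-29/16,-57/32,-113/64]  R=[-7/4,-3/2,-1,0]  -> -225/128
value_10 [RRBRRBBBBB]  L=[-2,-15/8,-29/16,-57/32,-113/64,-225/128]  R=[-7/4,-3/2,-1,0]  -> -449/256
value_11 [RRBRRBBBBBB]  L=[-2,-15/8,-29/16,-57/32,-113/64,-225/128,-449/256]  R=[-7/4,-3/2,-1,0]  -> -897/512
value_12 [RRBRRBBBBBBR]  L=[-2,-15/8,-29/16,-57/32,-113/64,-225/128,-449/256]  R=[-897/512,-7/4,-3/2,-1,0]  -> -1795/1024
value_13 [RRBRRBBBBBBRB]  L=[-2,-15/8,-29/16,-57/32,-113/64,-225/128,-449/256,-1795/1024]  R=[-897/512,-7/4,-3/2,-1,0]  -> -3589/2048
value_14 [RRBRRBBBBBBRBB]  L=[-2,-15/8,-29/16,-57/32,-113/64,-225/128,-449/256,-1795/1024,-3589/2048]  R=[-897/512,-7/4,-3/2,-1,0]  -> -7177/4096

-7177/4096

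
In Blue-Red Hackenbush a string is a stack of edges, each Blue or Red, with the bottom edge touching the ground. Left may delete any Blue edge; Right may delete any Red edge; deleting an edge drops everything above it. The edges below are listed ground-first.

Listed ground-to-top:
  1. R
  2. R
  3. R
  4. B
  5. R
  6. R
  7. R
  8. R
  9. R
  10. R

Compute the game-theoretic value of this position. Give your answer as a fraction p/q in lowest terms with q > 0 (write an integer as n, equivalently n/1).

R: Left { none }, Right { 0 } so simplest -1
RR: Left { none }, Right { -1 0 } so simplest -2
RRR: Left { none }, Right { -2 -1 0 } so simplest -3
RRRB: Left { -3 }, Right { -2 -1 0 } so simplest -5/2
RRRBR: Left { -3 }, Right { -5/2 -2 -1 0 } so simplest -11/4
RRRBRR: Left { -3 }, Right { -11/4 -5/2 -2 -1 0 } so simplest -23/8
RRRBRRR: Left { -3 }, Right { -23/8 -11/4 -5/2 -2 -1 0 } so simplest -47/16
RRRBRRRR: Left { -3 }, Right { -47/16 -23/8 -11/4 -5/2 -2 -1 0 } so simplest -95/32
RRRBRRRRR: Left { -3 }, Right { -95/32 -47/16 -23/8 -11/4 -5/2 -2 -1 0 } so simplest -191/64
RRRBRRRRRR: Left { -3 }, Right { -191/64 -95/32 -47/16 -23/8 -11/4 -5/2 -2 -1 0 } so simplest -383/128

-383/128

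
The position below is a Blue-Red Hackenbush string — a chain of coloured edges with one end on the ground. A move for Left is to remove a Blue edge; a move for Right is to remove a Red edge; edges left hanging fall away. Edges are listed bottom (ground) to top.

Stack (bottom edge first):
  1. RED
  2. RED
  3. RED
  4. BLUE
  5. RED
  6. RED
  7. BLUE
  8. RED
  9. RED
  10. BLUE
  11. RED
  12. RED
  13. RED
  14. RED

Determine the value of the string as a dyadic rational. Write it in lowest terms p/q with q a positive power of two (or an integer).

-5855/2048

Prefix values for RED RED RED BLUE RED RED BLUE RED RED BLUE RED RED RED RED via {L|R} + simplicity:
step 1: add RED to get R; options L={ · } R={ 0 } so -1
step 2: add RED to get RR; options L={ · } R={ -1 0 } so -2
step 3: add RED to get RRR; options L={ · } R={ -2 -1 0 } so -3
step 4: add BLUE to get RRRB; options L={ -3 } R={ -2 -1 0 } so -5/2
step 5: add RED to get RRRBR; options L={ -3 } R={ -5/2 -2 -1 0 } so -11/4
step 6: add RED to get RRRBRR; options L={ -3 } R={ -11/4 -5/2 -2 -1 0 } so -23/8
step 7: add BLUE to get RRRBRRB; options L={ -3 -23/8 } R={ -11/4 -5/2 -2 -1 0 } so -45/16
step 8: add RED to get RRRBRRBR; options L={ -3 -23/8 } R={ -45/16 -11/4 -5/2 -2 -1 0 } so -91/32
step 9: add RED to get RRRBRRBRR; options L={ -3 -23/8 } R={ -91/32 -45/16 -11/4 -5/2 -2 -1 0 } so -183/64
step 10: add BLUE to get RRRBRRBRRB; options L={ -3 -23/8 -183/64 } R={ -91/32 -45/16 -11/4 -5/2 -2 -1 0 } so -365/128
step 11: add RED to get RRRBRRBRRBR; options L={ -3 -23/8 -183/64 } R={ -365/128 -91/32 -45/16 -11/4 -5/2 -2 -1 0 } so -731/256
step 12: add RED to get RRRBRRBRRBRR; options L={ -3 -23/8 -183/64 } R={ -731/256 -365/128 -91/32 -45/16 -11/4 -5/2 -2 -1 0 } so -1463/512
step 13: add RED to get RRRBRRBRRBRRR; options L={ -3 -23/8 -183/64 } R={ -1463/512 -731/256 -365/128 -91/32 -45/16 -11/4 -5/2 -2 -1 0 } so -2927/1024
step 14: add RED to get RRRBRRBRRBRRRR; options L={ -3 -23/8 -183/64 } R={ -2927/1024 -1463/512 -731/256 -365/128 -91/32 -45/16 -11/4 -5/2 -2 -1 0 } so -5855/2048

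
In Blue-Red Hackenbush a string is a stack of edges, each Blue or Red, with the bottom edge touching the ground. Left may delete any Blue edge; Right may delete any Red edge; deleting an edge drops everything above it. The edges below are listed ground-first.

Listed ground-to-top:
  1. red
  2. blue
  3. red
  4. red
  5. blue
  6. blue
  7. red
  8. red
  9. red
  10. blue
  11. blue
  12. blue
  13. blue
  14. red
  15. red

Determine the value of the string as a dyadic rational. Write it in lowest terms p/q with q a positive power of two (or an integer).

-13191/16384

val(r) = { — | 0 } gives -1
val(rb) = { -1 | 0 } gives -1/2
val(rbr) = { -1 | -1/2; 0 } gives -3/4
val(rbrr) = { -1 | -3/4; -1/2; 0 } gives -7/8
val(rbrrb) = { -1; -7/8 | -3/4; -1/2; 0 } gives -13/16
val(rbrrbb) = { -1; -7/8; -13/16 | -3/4; -1/2; 0 } gives -25/32
val(rbrrbbr) = { -1; -7/8; -13/16 | -25/32; -3/4; -1/2; 0 } gives -51/64
val(rbrrbbrr) = { -1; -7/8; -13/16 | -51/64; -25/32; -3/4; -1/2; 0 } gives -103/128
val(rbrrbbrrr) = { -1; -7/8; -13/16 | -103/128; -51/64; -25/32; -3/4; -1/2; 0 } gives -207/256
val(rbrrbbrrrb) = { -1; -7/8; -13/16; -207/256 | -103/128; -51/64; -25/32; -3/4; -1/2; 0 } gives -413/512
val(rbrrbbrrrbb) = { -1; -7/8; -13/16; -207/256; -413/512 | -103/128; -51/64; -25/32; -3/4; -1/2; 0 } gives -825/1024
val(rbrrbbrrrbbb) = { -1; -7/8; -13/16; -207/256; -413/512; -825/1024 | -103/128; -51/64; -25/32; -3/4; -1/2; 0 } gives -1649/2048
val(rbrrbbrrrbbbb) = { -1; -7/8; -13/16; -207/256; -413/512; -825/1024; -1649/2048 | -103/128; -51/64; -25/32; -3/4; -1/2; 0 } gives -3297/4096
val(rbrrbbrrrbbbbr) = { -1; -7/8; -13/16; -207/256; -413/512; -825/1024; -1649/2048 | -3297/4096; -103/128; -51/64; -25/32; -3/4; -1/2; 0 } gives -6595/8192
val(rbrrbbrrrbbbbrr) = { -1; -7/8; -13/16; -207/256; -413/512; -825/1024; -1649/2048 | -6595/8192; -3297/4096; -103/128; -51/64; -25/32; -3/4; -1/2; 0 } gives -13191/16384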